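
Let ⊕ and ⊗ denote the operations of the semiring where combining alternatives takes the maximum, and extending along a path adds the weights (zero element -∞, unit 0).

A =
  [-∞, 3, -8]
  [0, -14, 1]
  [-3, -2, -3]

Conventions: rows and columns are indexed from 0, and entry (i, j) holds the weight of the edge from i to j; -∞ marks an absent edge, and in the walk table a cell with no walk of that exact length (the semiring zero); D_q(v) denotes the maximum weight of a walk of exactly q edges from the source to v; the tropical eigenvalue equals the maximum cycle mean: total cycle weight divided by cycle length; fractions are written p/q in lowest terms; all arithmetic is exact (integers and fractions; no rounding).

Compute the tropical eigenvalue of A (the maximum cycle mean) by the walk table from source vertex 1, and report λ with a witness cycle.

q=0: [-∞, 0, -∞]
q=1: [0, -14, 1]
q=2: [-2, 3, -2]
q=3: [3, 1, 4]
Optimal cycle mean attained by: cycle 0->1->0, total 3 + 0, length 2.
Answer: λ = 3/2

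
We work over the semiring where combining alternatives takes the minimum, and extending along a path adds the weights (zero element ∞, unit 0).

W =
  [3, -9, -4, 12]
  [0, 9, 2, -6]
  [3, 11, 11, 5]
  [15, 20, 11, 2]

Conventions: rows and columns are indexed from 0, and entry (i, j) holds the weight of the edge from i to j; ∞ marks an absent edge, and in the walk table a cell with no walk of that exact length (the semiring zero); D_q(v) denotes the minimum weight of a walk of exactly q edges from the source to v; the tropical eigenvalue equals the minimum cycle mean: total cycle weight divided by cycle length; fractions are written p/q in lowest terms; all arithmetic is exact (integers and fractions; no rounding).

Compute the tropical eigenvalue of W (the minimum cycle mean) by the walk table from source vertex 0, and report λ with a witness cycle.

q=0: [0, ∞, ∞, ∞]
q=1: [3, -9, -4, 12]
q=2: [-9, -6, -7, -15]
q=3: [-6, -18, -13, -13]
q=4: [-18, -15, -16, -24]
Optimal cycle mean attained by: cycle 0->1->0, total (-9) + 0, length 2.
Answer: λ = -9/2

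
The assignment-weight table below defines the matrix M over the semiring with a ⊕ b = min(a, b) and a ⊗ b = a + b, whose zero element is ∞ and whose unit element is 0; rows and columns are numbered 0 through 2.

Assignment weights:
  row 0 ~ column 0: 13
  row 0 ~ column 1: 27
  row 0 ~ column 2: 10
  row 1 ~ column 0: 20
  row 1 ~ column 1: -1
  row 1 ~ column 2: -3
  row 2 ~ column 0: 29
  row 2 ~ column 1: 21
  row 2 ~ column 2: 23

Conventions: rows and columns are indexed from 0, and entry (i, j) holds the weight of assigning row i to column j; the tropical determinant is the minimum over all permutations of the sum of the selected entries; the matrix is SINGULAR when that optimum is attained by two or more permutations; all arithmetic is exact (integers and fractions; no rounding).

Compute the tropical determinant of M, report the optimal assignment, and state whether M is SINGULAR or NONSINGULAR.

σ = (0, 1, 2): 13 + (-1) + 23 = 35
σ = (0, 2, 1): 13 + (-3) + 21 = 31
σ = (1, 0, 2): 27 + 20 + 23 = 70
σ = (1, 2, 0): 27 + (-3) + 29 = 53
σ = (2, 0, 1): 10 + 20 + 21 = 51
σ = (2, 1, 0): 10 + (-1) + 29 = 38
Optimal value attained by: σ = (0, 2, 1).
Answer: det⊕(M) = 31; verdict: NONSINGULAR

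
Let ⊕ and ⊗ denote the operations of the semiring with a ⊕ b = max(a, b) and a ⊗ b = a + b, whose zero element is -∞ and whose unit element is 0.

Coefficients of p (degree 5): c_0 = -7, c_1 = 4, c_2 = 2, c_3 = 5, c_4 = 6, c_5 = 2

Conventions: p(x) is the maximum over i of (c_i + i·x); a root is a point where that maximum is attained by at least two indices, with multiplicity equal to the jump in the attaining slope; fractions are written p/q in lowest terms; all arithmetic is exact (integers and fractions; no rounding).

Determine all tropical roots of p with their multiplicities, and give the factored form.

hull edge (i=0, c=-7) to (i=1, c=4): slope 11, span 1
hull edge (i=1, c=4) to (i=4, c=6): slope 2/3, span 3
hull edge (i=4, c=6) to (i=5, c=2): slope -4, span 1
Factored form: p(x) = 2 ⊗ (x ⊕ (-11)) ⊗ (x ⊕ (-2/3)) ⊗ (x ⊕ (-2/3)) ⊗ (x ⊕ (-2/3)) ⊗ (x ⊕ 4)
Answer: roots = -11 (mult 1), -2/3 (mult 3), 4 (mult 1)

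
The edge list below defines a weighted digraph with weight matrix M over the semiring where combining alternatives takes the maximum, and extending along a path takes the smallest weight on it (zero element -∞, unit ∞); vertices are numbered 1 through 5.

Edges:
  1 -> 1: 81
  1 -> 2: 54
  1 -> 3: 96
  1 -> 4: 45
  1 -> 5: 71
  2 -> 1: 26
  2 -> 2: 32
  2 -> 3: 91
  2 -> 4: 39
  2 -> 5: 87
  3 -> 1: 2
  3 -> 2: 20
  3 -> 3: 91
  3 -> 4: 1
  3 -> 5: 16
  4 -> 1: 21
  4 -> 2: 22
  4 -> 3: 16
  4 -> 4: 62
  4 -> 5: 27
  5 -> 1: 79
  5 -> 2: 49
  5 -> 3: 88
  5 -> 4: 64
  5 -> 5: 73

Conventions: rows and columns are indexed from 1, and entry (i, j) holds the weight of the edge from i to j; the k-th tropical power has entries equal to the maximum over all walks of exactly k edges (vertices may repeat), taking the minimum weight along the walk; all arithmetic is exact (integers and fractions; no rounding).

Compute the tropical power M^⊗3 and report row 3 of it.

M^⊗2:
  [81, 54, 91, 64, 71]
  [79, 49, 91, 64, 73]
  [20, 20, 91, 20, 20]
  [27, 27, 27, 62, 27]
  [79, 54, 88, 64, 73]
M^⊗3:
  [81, 54, 91, 64, 71]
  [79, 54, 91, 64, 73]
  [20, 20, 91, 20, 20]
  [27, 27, 27, 62, 27]
  [79, 54, 88, 64, 73]
Answer: row 3 of M^⊗3 = [20, 20, 91, 20, 20]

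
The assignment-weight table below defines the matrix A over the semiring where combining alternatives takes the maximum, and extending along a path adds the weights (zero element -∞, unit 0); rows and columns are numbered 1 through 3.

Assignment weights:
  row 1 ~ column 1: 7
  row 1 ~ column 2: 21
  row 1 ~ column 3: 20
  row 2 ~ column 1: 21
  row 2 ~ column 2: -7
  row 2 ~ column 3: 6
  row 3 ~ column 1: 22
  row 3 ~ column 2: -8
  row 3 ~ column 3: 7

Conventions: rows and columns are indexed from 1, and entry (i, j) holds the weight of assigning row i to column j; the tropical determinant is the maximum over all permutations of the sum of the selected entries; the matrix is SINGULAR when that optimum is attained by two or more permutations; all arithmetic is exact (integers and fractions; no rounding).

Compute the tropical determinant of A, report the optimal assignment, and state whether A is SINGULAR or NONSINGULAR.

σ = (1, 2, 3): 7 + (-7) + 7 = 7
σ = (1, 3, 2): 7 + 6 + (-8) = 5
σ = (2, 1, 3): 21 + 21 + 7 = 49
σ = (2, 3, 1): 21 + 6 + 22 = 49
σ = (3, 1, 2): 20 + 21 + (-8) = 33
σ = (3, 2, 1): 20 + (-7) + 22 = 35
Optimal value attained by: σ = (2, 1, 3).
Answer: det⊕(A) = 49; verdict: SINGULAR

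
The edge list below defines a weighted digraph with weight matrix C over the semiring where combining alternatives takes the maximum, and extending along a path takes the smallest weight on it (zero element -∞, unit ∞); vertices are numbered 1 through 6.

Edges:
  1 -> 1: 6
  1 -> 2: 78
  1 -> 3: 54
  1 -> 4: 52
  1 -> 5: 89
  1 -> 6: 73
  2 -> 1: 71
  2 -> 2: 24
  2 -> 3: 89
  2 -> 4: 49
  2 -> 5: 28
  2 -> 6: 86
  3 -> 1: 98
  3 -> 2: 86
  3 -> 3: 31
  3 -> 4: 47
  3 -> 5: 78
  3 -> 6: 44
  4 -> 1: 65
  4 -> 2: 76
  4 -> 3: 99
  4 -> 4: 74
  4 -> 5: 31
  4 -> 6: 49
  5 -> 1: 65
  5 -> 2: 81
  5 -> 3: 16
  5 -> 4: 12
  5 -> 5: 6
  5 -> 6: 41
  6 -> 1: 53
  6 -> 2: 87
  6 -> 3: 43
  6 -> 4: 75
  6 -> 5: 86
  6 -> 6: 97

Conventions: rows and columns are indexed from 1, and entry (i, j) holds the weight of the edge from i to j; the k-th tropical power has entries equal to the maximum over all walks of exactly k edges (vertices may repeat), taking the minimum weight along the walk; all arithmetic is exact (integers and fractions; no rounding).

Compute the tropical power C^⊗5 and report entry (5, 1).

C^⊗2:
  [71, 81, 78, 73, 73, 78]
  [89, 86, 54, 75, 86, 86]
  [71, 78, 86, 52, 89, 86]
  [98, 86, 76, 74, 78, 76]
  [71, 65, 81, 52, 65, 81]
  [71, 87, 87, 75, 86, 97]
C^⊗3:
  [78, 78, 81, 75, 78, 81]
  [71, 86, 86, 75, 89, 86]
  [86, 86, 78, 75, 86, 86]
  [76, 78, 86, 75, 89, 86]
  [81, 81, 65, 75, 81, 81]
  [87, 87, 87, 75, 86, 97]
C^⊗4:
  [81, 81, 78, 75, 81, 81]
  [86, 86, 86, 75, 86, 86]
  [78, 86, 86, 75, 86, 86]
  [86, 86, 78, 75, 86, 86]
  [71, 81, 81, 75, 81, 81]
  [87, 87, 87, 75, 87, 97]
C^⊗5:
  [78, 81, 81, 75, 81, 81]
  [86, 86, 86, 75, 86, 86]
  [86, 86, 86, 75, 86, 86]
  [78, 86, 86, 75, 86, 86]
  [81, 81, 81, 75, 81, 81]
  [87, 87, 87, 75, 87, 97]
Key observation: the optimum is the walk 5->2->3->2->3->1, with weight 81 min 89 min 86 min 89 min 98 = 81.
Optimal value attained by: walk 5->2->3->2->3->1.
Answer: (C^⊗5)[5][1] = 81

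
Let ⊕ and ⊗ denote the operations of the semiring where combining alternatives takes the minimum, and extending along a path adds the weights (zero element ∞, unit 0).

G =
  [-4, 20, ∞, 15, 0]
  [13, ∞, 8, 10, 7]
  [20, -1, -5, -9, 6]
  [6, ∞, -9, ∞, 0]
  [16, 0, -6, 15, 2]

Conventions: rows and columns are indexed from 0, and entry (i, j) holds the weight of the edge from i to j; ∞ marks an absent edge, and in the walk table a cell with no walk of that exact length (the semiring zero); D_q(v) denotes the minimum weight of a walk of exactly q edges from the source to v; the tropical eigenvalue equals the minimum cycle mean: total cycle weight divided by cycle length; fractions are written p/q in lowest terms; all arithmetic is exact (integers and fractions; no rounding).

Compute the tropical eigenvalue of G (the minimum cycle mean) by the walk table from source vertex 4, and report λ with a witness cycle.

q=0: [∞, ∞, ∞, ∞, 0]
q=1: [16, 0, -6, 15, 2]
q=2: [12, -7, -11, -15, 0]
q=3: [-9, -12, -24, -20, -15]
q=4: [-14, -25, -29, -33, -20]
q=5: [-27, -30, -42, -38, -33]
Optimal cycle mean attained by: cycle 2->3->2, total (-9) + (-9), length 2.
Answer: λ = -9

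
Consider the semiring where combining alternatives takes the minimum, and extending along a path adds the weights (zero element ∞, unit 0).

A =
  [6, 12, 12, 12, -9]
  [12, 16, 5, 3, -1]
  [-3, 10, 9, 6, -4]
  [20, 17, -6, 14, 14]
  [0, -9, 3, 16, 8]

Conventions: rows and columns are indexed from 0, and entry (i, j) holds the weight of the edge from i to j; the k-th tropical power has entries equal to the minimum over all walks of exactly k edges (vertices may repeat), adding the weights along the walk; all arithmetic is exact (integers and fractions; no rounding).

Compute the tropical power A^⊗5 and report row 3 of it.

A^⊗2:
  [-9, -18, -6, 7, -3]
  [-1, -10, -3, 11, 1]
  [-4, -13, -1, 9, -12]
  [-9, 4, 3, 0, -10]
  [0, -1, -4, -6, -10]
A^⊗3:
  [-9, -12, -13, -15, -19]
  [-6, -8, -5, -7, -11]
  [-12, -21, -9, -10, -14]
  [-10, -19, -7, 3, -18]
  [-10, -19, -12, 2, -9]
A^⊗4:
  [-19, -28, -21, -9, -18]
  [-11, -20, -13, -5, -15]
  [-14, -23, -16, -18, -22]
  [-18, -27, -15, -16, -20]
  [-15, -18, -14, -16, -20]
A^⊗5:
  [-24, -27, -23, -25, -29]
  [-16, -24, -15, -17, -21]
  [-22, -31, -24, -20, -24]
  [-20, -29, -22, -24, -28]
  [-20, -29, -22, -15, -24]
Answer: row 3 of A^⊗5 = [-20, -29, -22, -24, -28]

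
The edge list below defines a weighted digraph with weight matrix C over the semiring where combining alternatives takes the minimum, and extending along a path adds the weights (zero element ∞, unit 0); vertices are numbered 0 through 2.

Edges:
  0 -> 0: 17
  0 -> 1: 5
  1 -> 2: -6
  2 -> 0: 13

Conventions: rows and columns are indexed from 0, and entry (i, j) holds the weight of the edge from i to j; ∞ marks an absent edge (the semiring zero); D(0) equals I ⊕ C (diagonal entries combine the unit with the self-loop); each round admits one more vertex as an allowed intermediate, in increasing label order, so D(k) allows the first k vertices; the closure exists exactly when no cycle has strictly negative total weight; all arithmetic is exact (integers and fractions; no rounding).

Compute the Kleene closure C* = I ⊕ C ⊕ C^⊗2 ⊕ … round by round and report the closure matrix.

D(0):
  [0, 5, ∞]
  [∞, 0, -6]
  [13, ∞, 0]
D(1):
  [0, 5, ∞]
  [∞, 0, -6]
  [13, 18, 0]
D(2):
  [0, 5, -1]
  [∞, 0, -6]
  [13, 18, 0]
D(3):
  [0, 5, -1]
  [7, 0, -6]
  [13, 18, 0]
Answer: C* = [[0, 5, -1], [7, 0, -6], [13, 18, 0]]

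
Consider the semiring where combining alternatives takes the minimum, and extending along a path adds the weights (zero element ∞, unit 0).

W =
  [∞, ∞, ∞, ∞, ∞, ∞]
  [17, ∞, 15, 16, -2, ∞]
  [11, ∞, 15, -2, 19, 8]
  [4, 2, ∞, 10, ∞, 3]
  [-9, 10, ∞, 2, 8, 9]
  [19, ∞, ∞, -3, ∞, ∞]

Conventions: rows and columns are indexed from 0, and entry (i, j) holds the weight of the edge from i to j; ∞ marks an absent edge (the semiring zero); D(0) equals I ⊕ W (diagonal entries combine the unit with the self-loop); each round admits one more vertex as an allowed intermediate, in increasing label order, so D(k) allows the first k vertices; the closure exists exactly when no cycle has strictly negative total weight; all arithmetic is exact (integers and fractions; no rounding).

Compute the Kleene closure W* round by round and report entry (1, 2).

D(0):
  [0, ∞, ∞, ∞, ∞, ∞]
  [17, 0, 15, 16, -2, ∞]
  [11, ∞, 0, -2, 19, 8]
  [4, 2, ∞, 0, ∞, 3]
  [-9, 10, ∞, 2, 0, 9]
  [19, ∞, ∞, -3, ∞, 0]
D(1):
  [0, ∞, ∞, ∞, ∞, ∞]
  [17, 0, 15, 16, -2, ∞]
  [11, ∞, 0, -2, 19, 8]
  [4, 2, ∞, 0, ∞, 3]
  [-9, 10, ∞, 2, 0, 9]
  [19, ∞, ∞, -3, ∞, 0]
D(2):
  [0, ∞, ∞, ∞, ∞, ∞]
  [17, 0, 15, 16, -2, ∞]
  [11, ∞, 0, -2, 19, 8]
  [4, 2, 17, 0, 0, 3]
  [-9, 10, 25, 2, 0, 9]
  [19, ∞, ∞, -3, ∞, 0]
D(3):
  [0, ∞, ∞, ∞, ∞, ∞]
  [17, 0, 15, 13, -2, 23]
  [11, ∞, 0, -2, 19, 8]
  [4, 2, 17, 0, 0, 3]
  [-9, 10, 25, 2, 0, 9]
  [19, ∞, ∞, -3, ∞, 0]
D(4):
  [0, ∞, ∞, ∞, ∞, ∞]
  [17, 0, 15, 13, -2, 16]
  [2, 0, 0, -2, -2, 1]
  [4, 2, 17, 0, 0, 3]
  [-9, 4, 19, 2, 0, 5]
  [1, -1, 14, -3, -3, 0]
D(5):
  [0, ∞, ∞, ∞, ∞, ∞]
  [-11, 0, 15, 0, -2, 3]
  [-11, 0, 0, -2, -2, 1]
  [-9, 2, 17, 0, 0, 3]
  [-9, 4, 19, 2, 0, 5]
  [-12, -1, 14, -3, -3, 0]
D(6):
  [0, ∞, ∞, ∞, ∞, ∞]
  [-11, 0, 15, 0, -2, 3]
  [-11, 0, 0, -2, -2, 1]
  [-9, 2, 17, 0, 0, 3]
  [-9, 4, 19, 2, 0, 5]
  [-12, -1, 14, -3, -3, 0]
Answer: W*[1][2] = 15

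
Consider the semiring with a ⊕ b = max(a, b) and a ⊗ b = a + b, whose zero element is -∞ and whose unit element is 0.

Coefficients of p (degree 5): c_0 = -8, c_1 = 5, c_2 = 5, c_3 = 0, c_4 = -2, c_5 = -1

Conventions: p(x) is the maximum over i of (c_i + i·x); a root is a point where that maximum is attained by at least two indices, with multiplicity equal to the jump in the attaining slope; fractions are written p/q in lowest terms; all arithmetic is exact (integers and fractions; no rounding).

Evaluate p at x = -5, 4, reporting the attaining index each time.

p(-5) = max(-8+0·(-5)=-8, 5+1·(-5)=0, 5+2·(-5)=-5, 0+3·(-5)=-15, -2+4·(-5)=-22, -1+5·(-5)=-26) = 0 (attained by i=1)
p(4) = max(-8+0·4=-8, 5+1·4=9, 5+2·4=13, 0+3·4=12, -2+4·4=14, -1+5·4=19) = 19 (attained by i=5)
Answer: p(-5) = 0; p(4) = 19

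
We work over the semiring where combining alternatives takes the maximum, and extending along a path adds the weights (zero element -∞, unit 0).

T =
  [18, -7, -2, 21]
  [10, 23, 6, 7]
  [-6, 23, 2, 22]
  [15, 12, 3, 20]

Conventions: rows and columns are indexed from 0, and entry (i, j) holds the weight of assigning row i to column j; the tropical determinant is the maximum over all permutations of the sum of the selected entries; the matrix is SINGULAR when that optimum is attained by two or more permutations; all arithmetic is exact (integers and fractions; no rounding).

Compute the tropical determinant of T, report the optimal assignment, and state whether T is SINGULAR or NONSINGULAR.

σ = (0, 1, 2, 3): 18 + 23 + 2 + 20 = 63
σ = (0, 1, 3, 2): 18 + 23 + 22 + 3 = 66
σ = (0, 2, 1, 3): 18 + 6 + 23 + 20 = 67
σ = (0, 2, 3, 1): 18 + 6 + 22 + 12 = 58
σ = (0, 3, 1, 2): 18 + 7 + 23 + 3 = 51
σ = (0, 3, 2, 1): 18 + 7 + 2 + 12 = 39
σ = (1, 0, 2, 3): (-7) + 10 + 2 + 20 = 25
σ = (1, 0, 3, 2): (-7) + 10 + 22 + 3 = 28
σ = (1, 2, 0, 3): (-7) + 6 + (-6) + 20 = 13
σ = (1, 2, 3, 0): (-7) + 6 + 22 + 15 = 36
σ = (1, 3, 0, 2): (-7) + 7 + (-6) + 3 = -3
σ = (1, 3, 2, 0): (-7) + 7 + 2 + 15 = 17
σ = (2, 0, 1, 3): (-2) + 10 + 23 + 20 = 51
σ = (2, 0, 3, 1): (-2) + 10 + 22 + 12 = 42
σ = (2, 1, 0, 3): (-2) + 23 + (-6) + 20 = 35
σ = (2, 1, 3, 0): (-2) + 23 + 22 + 15 = 58
σ = (2, 3, 0, 1): (-2) + 7 + (-6) + 12 = 11
σ = (2, 3, 1, 0): (-2) + 7 + 23 + 15 = 43
σ = (3, 0, 1, 2): 21 + 10 + 23 + 3 = 57
σ = (3, 0, 2, 1): 21 + 10 + 2 + 12 = 45
σ = (3, 1, 0, 2): 21 + 23 + (-6) + 3 = 41
σ = (3, 1, 2, 0): 21 + 23 + 2 + 15 = 61
σ = (3, 2, 0, 1): 21 + 6 + (-6) + 12 = 33
σ = (3, 2, 1, 0): 21 + 6 + 23 + 15 = 65
Optimal value attained by: σ = (0, 2, 1, 3).
Answer: det⊕(T) = 67; verdict: NONSINGULAR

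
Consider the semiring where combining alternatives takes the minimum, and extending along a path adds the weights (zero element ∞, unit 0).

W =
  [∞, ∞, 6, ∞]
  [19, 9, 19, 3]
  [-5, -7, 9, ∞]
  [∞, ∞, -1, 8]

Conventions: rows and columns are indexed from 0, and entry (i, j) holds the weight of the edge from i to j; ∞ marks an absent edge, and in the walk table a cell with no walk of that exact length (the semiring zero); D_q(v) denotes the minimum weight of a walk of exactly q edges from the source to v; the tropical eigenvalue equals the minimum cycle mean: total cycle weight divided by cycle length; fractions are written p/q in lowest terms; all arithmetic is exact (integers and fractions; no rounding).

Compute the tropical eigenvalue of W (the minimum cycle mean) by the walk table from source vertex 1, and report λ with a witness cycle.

q=0: [∞, 0, ∞, ∞]
q=1: [19, 9, 19, 3]
q=2: [14, 12, 2, 11]
q=3: [-3, -5, 10, 15]
q=4: [5, 3, 3, -2]
Optimal cycle mean attained by: cycle 1->3->2->1, total 3 + (-1) + (-7), length 3.
Answer: λ = -5/3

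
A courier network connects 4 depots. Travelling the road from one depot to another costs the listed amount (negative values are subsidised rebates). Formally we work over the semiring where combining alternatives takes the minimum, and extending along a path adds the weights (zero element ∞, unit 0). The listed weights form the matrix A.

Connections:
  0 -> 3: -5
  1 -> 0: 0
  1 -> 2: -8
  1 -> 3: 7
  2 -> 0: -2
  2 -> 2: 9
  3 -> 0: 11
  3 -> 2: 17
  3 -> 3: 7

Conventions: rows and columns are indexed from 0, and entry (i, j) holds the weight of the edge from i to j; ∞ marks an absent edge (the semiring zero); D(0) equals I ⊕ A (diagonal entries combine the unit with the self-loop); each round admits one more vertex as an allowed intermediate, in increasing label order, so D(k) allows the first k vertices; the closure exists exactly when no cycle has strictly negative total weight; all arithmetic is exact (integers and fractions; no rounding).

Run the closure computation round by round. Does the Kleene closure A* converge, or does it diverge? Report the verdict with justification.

D(0):
  [0, ∞, ∞, -5]
  [0, 0, -8, 7]
  [-2, ∞, 0, ∞]
  [11, ∞, 17, 0]
D(1):
  [0, ∞, ∞, -5]
  [0, 0, -8, -5]
  [-2, ∞, 0, -7]
  [11, ∞, 17, 0]
D(2):
  [0, ∞, ∞, -5]
  [0, 0, -8, -5]
  [-2, ∞, 0, -7]
  [11, ∞, 17, 0]
D(3):
  [0, ∞, ∞, -5]
  [-10, 0, -8, -15]
  [-2, ∞, 0, -7]
  [11, ∞, 17, 0]
D(4):
  [0, ∞, 12, -5]
  [-10, 0, -8, -15]
  [-2, ∞, 0, -7]
  [11, ∞, 17, 0]
Key observation: every diagonal entry stays at the unit through all rounds, so no improving cycle exists.
Answer: CONVERGES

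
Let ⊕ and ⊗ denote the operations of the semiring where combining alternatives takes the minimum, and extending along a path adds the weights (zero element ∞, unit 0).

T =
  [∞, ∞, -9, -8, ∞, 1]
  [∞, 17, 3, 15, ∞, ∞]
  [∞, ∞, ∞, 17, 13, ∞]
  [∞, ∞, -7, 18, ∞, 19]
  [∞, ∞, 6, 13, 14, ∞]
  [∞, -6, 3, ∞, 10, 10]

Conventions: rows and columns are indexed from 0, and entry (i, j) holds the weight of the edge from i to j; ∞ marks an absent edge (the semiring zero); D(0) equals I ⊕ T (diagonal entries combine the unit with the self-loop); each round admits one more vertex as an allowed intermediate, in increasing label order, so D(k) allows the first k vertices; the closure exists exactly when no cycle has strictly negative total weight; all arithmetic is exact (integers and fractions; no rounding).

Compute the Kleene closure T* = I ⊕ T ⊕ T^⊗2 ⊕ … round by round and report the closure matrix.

D(0):
  [0, ∞, -9, -8, ∞, 1]
  [∞, 0, 3, 15, ∞, ∞]
  [∞, ∞, 0, 17, 13, ∞]
  [∞, ∞, -7, 0, ∞, 19]
  [∞, ∞, 6, 13, 0, ∞]
  [∞, -6, 3, ∞, 10, 0]
D(1):
  [0, ∞, -9, -8, ∞, 1]
  [∞, 0, 3, 15, ∞, ∞]
  [∞, ∞, 0, 17, 13, ∞]
  [∞, ∞, -7, 0, ∞, 19]
  [∞, ∞, 6, 13, 0, ∞]
  [∞, -6, 3, ∞, 10, 0]
D(2):
  [0, ∞, -9, -8, ∞, 1]
  [∞, 0, 3, 15, ∞, ∞]
  [∞, ∞, 0, 17, 13, ∞]
  [∞, ∞, -7, 0, ∞, 19]
  [∞, ∞, 6, 13, 0, ∞]
  [∞, -6, -3, 9, 10, 0]
D(3):
  [0, ∞, -9, -8, 4, 1]
  [∞, 0, 3, 15, 16, ∞]
  [∞, ∞, 0, 17, 13, ∞]
  [∞, ∞, -7, 0, 6, 19]
  [∞, ∞, 6, 13, 0, ∞]
  [∞, -6, -3, 9, 10, 0]
D(4):
  [0, ∞, -15, -8, -2, 1]
  [∞, 0, 3, 15, 16, 34]
  [∞, ∞, 0, 17, 13, 36]
  [∞, ∞, -7, 0, 6, 19]
  [∞, ∞, 6, 13, 0, 32]
  [∞, -6, -3, 9, 10, 0]
D(5):
  [0, ∞, -15, -8, -2, 1]
  [∞, 0, 3, 15, 16, 34]
  [∞, ∞, 0, 17, 13, 36]
  [∞, ∞, -7, 0, 6, 19]
  [∞, ∞, 6, 13, 0, 32]
  [∞, -6, -3, 9, 10, 0]
D(6):
  [0, -5, -15, -8, -2, 1]
  [∞, 0, 3, 15, 16, 34]
  [∞, 30, 0, 17, 13, 36]
  [∞, 13, -7, 0, 6, 19]
  [∞, 26, 6, 13, 0, 32]
  [∞, -6, -3, 9, 10, 0]
Answer: T* = [[0, -5, -15, -8, -2, 1], [∞, 0, 3, 15, 16, 34], [∞, 30, 0, 17, 13, 36], [∞, 13, -7, 0, 6, 19], [∞, 26, 6, 13, 0, 32], [∞, -6, -3, 9, 10, 0]]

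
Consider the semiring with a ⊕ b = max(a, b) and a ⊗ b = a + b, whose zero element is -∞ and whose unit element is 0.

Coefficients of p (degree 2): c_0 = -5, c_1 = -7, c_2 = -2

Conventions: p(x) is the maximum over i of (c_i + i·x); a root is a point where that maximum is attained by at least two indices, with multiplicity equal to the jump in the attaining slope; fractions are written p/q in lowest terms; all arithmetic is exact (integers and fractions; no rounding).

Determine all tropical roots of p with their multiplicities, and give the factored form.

hull edge (i=0, c=-5) to (i=2, c=-2): slope 3/2, span 2
Factored form: p(x) = -2 ⊗ (x ⊕ (-3/2)) ⊗ (x ⊕ (-3/2))
Answer: roots = -3/2 (mult 2)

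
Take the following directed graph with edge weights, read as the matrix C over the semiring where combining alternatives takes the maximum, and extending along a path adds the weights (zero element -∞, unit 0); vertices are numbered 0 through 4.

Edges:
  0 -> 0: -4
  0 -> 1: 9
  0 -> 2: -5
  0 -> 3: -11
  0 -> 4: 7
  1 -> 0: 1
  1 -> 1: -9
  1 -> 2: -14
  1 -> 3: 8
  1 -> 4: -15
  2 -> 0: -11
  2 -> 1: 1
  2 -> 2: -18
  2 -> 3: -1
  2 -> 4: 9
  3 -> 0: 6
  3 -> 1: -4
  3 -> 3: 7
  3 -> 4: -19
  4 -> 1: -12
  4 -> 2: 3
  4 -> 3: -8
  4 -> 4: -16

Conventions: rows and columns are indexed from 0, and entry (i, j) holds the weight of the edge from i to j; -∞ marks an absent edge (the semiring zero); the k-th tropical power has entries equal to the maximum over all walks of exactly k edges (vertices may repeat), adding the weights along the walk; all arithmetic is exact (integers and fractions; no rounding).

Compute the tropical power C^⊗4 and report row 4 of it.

C^⊗2:
  [10, 5, 10, 17, 4]
  [14, 10, -4, 15, 8]
  [5, -2, 12, 9, -4]
  [13, 15, 1, 14, 13]
  [-2, 4, -13, 2, 12]
C^⊗3:
  [23, 19, 7, 24, 19]
  [21, 23, 11, 22, 21]
  [15, 14, 0, 16, 21]
  [20, 22, 16, 23, 20]
  [8, 7, 15, 12, 5]
C^⊗4:
  [30, 32, 22, 31, 30]
  [28, 30, 24, 31, 28]
  [22, 24, 24, 23, 22]
  [29, 29, 23, 30, 27]
  [18, 17, 8, 19, 24]
Answer: row 4 of C^⊗4 = [18, 17, 8, 19, 24]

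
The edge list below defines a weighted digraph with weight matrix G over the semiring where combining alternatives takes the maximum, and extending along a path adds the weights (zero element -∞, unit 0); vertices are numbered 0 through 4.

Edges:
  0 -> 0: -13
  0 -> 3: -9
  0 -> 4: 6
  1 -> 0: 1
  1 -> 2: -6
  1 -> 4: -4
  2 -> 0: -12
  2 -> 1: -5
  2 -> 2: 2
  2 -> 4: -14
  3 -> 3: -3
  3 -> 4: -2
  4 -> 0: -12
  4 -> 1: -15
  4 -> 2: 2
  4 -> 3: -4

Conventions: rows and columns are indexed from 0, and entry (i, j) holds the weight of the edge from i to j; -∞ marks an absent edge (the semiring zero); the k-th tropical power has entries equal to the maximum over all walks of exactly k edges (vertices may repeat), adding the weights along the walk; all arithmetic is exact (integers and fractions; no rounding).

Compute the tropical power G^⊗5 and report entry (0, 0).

G^⊗2:
  [-6, -9, 8, 2, -7]
  [-12, -11, -2, -8, 7]
  [-4, -3, 4, -18, -6]
  [-14, -17, 0, -6, -5]
  [-10, -3, 4, -7, -6]
G^⊗3:
  [-4, 3, 10, -1, 0]
  [-5, -7, 9, 3, -6]
  [-2, -1, 6, -10, 2]
  [-12, -5, 2, -9, -8]
  [-2, -1, 6, -10, -4]
G^⊗4:
  [4, 5, 12, -4, 2]
  [-3, 4, 11, 0, 1]
  [0, 1, 8, -2, 4]
  [-4, -3, 4, -12, -6]
  [0, 1, 8, -8, 4]
G^⊗5:
  [6, 7, 14, -2, 10]
  [5, 6, 13, -3, 3]
  [2, 3, 10, 0, 6]
  [-2, -1, 6, -10, 2]
  [2, 3, 10, 0, 6]
Key observation: the optimum is the walk 0->4->2->2->1->0, with weight 6 + 2 + 2 + (-5) + 1 = 6.
Optimal value attained by: walk 0->4->2->2->1->0.
Answer: (G^⊗5)[0][0] = 6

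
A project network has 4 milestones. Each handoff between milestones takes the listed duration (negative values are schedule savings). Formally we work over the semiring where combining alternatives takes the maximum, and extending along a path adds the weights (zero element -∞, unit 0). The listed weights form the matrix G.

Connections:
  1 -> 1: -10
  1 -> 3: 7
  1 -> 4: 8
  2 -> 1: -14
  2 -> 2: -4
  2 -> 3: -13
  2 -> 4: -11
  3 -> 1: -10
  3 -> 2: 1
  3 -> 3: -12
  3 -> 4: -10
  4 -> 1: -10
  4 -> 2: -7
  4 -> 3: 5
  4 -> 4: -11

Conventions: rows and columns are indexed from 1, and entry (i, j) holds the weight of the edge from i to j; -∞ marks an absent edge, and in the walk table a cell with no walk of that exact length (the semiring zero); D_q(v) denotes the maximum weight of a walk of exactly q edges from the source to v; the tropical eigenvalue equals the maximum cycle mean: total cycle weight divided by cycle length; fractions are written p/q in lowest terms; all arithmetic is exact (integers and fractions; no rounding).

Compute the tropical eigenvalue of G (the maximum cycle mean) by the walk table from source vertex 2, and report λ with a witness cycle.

q=0: [-∞, 0, -∞, -∞]
q=1: [-14, -4, -13, -11]
q=2: [-18, -8, -6, -6]
q=3: [-16, -5, -1, -10]
q=4: [-11, 0, -5, -8]
Optimal cycle mean attained by: cycle 1->4->3->1, total 8 + 5 + (-10), length 3.
Answer: λ = 1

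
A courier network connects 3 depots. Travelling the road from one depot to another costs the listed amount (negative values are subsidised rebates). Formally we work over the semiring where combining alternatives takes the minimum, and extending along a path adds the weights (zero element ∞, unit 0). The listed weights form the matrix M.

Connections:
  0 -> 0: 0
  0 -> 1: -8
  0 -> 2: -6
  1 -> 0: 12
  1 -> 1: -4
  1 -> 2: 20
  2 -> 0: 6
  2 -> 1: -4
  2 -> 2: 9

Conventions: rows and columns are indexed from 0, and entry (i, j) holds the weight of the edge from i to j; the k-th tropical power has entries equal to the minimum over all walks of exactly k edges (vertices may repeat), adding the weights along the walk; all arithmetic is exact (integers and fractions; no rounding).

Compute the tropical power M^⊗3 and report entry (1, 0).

M^⊗2:
  [0, -12, -6]
  [8, -8, 6]
  [6, -8, 0]
M^⊗3:
  [0, -16, -6]
  [4, -12, 2]
  [4, -12, 0]
Key observation: the optimum is the walk 1->1->1->0, with weight (-4) + (-4) + 12 = 4.
Optimal value attained by: walk 1->1->1->0.
Answer: (M^⊗3)[1][0] = 4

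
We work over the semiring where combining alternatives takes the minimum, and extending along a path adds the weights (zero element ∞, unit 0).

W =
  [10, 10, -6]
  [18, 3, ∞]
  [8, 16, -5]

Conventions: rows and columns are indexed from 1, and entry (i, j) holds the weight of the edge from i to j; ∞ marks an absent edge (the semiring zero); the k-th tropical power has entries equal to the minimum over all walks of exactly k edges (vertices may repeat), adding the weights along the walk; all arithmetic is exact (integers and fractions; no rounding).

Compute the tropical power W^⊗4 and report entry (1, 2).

W^⊗2:
  [2, 10, -11]
  [21, 6, 12]
  [3, 11, -10]
W^⊗3:
  [-3, 5, -16]
  [20, 9, 7]
  [-2, 6, -15]
W^⊗4:
  [-8, 0, -21]
  [15, 12, 2]
  [-7, 1, -20]
Key observation: the optimum is the walk 1->3->3->3->2, with weight (-6) + (-5) + (-5) + 16 = 0.
Optimal value attained by: walk 1->3->3->3->2.
Answer: (W^⊗4)[1][2] = 0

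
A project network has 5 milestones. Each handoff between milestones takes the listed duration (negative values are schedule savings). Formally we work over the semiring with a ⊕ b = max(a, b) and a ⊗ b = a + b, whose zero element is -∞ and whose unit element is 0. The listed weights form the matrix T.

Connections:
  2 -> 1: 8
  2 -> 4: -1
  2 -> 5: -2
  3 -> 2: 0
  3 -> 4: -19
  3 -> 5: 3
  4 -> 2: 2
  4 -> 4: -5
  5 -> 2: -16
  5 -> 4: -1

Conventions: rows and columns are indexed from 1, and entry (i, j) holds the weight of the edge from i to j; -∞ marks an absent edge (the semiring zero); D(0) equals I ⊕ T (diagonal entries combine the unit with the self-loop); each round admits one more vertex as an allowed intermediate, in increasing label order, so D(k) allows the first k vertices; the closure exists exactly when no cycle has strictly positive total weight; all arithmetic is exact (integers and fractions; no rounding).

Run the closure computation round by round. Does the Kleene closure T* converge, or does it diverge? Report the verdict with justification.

D(0):
  [0, -∞, -∞, -∞, -∞]
  [8, 0, -∞, -1, -2]
  [-∞, 0, 0, -19, 3]
  [-∞, 2, -∞, 0, -∞]
  [-∞, -16, -∞, -1, 0]
D(1):
  [0, -∞, -∞, -∞, -∞]
  [8, 0, -∞, -1, -2]
  [-∞, 0, 0, -19, 3]
  [-∞, 2, -∞, 0, -∞]
  [-∞, -16, -∞, -1, 0]
Detection: at round 2, diagonal entry (4, 4) turns strictly positive.
Key observation: the cycle 4->2->4 has total weight 2 + (-1), which is strictly positive.
Answer: DIVERGES — positive cycle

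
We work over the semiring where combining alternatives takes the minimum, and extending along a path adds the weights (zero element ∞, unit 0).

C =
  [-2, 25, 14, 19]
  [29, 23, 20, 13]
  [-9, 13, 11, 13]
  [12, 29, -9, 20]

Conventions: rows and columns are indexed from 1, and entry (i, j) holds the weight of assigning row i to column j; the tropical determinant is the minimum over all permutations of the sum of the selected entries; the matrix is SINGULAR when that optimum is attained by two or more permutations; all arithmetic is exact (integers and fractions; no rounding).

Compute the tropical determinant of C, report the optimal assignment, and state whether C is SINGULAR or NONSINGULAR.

σ = (1, 2, 3, 4): (-2) + 23 + 11 + 20 = 52
σ = (1, 2, 4, 3): (-2) + 23 + 13 + (-9) = 25
σ = (1, 3, 2, 4): (-2) + 20 + 13 + 20 = 51
σ = (1, 3, 4, 2): (-2) + 20 + 13 + 29 = 60
σ = (1, 4, 2, 3): (-2) + 13 + 13 + (-9) = 15
σ = (1, 4, 3, 2): (-2) + 13 + 11 + 29 = 51
σ = (2, 1, 3, 4): 25 + 29 + 11 + 20 = 85
σ = (2, 1, 4, 3): 25 + 29 + 13 + (-9) = 58
σ = (2, 3, 1, 4): 25 + 20 + (-9) + 20 = 56
σ = (2, 3, 4, 1): 25 + 20 + 13 + 12 = 70
σ = (2, 4, 1, 3): 25 + 13 + (-9) + (-9) = 20
σ = (2, 4, 3, 1): 25 + 13 + 11 + 12 = 61
σ = (3, 1, 2, 4): 14 + 29 + 13 + 20 = 76
σ = (3, 1, 4, 2): 14 + 29 + 13 + 29 = 85
σ = (3, 2, 1, 4): 14 + 23 + (-9) + 20 = 48
σ = (3, 2, 4, 1): 14 + 23 + 13 + 12 = 62
σ = (3, 4, 1, 2): 14 + 13 + (-9) + 29 = 47
σ = (3, 4, 2, 1): 14 + 13 + 13 + 12 = 52
σ = (4, 1, 2, 3): 19 + 29 + 13 + (-9) = 52
σ = (4, 1, 3, 2): 19 + 29 + 11 + 29 = 88
σ = (4, 2, 1, 3): 19 + 23 + (-9) + (-9) = 24
σ = (4, 2, 3, 1): 19 + 23 + 11 + 12 = 65
σ = (4, 3, 1, 2): 19 + 20 + (-9) + 29 = 59
σ = (4, 3, 2, 1): 19 + 20 + 13 + 12 = 64
Optimal value attained by: σ = (1, 4, 2, 3).
Answer: det⊕(C) = 15; verdict: NONSINGULAR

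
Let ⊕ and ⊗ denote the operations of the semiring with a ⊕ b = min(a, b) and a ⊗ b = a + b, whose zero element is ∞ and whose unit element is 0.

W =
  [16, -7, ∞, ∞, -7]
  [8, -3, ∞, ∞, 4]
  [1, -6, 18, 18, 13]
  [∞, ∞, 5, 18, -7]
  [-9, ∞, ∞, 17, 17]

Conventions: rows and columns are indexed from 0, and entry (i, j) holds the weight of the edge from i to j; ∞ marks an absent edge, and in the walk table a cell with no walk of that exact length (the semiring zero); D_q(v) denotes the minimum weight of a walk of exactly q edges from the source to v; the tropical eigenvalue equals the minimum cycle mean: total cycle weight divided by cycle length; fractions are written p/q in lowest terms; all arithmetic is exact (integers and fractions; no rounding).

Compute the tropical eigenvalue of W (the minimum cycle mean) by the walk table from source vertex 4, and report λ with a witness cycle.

q=0: [∞, ∞, ∞, ∞, 0]
q=1: [-9, ∞, ∞, 17, 17]
q=2: [7, -16, 22, 34, -16]
q=3: [-25, -19, 39, 1, -12]
q=4: [-21, -32, 6, 5, -32]
q=5: [-41, -35, 10, -15, -28]
Optimal cycle mean attained by: cycle 0->4->0, total (-7) + (-9), length 2.
Answer: λ = -8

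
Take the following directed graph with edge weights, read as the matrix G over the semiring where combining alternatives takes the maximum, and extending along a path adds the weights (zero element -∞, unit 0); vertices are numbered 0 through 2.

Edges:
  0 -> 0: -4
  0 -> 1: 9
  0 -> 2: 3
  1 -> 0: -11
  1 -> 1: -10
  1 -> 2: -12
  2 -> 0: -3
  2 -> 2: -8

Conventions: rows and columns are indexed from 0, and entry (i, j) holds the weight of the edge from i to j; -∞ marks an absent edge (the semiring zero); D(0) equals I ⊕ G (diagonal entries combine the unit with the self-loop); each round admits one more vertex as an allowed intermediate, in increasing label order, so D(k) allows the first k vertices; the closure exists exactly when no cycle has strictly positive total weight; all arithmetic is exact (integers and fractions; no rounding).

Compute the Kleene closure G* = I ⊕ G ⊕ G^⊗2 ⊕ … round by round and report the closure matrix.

D(0):
  [0, 9, 3]
  [-11, 0, -12]
  [-3, -∞, 0]
D(1):
  [0, 9, 3]
  [-11, 0, -8]
  [-3, 6, 0]
D(2):
  [0, 9, 3]
  [-11, 0, -8]
  [-3, 6, 0]
D(3):
  [0, 9, 3]
  [-11, 0, -8]
  [-3, 6, 0]
Answer: G* = [[0, 9, 3], [-11, 0, -8], [-3, 6, 0]]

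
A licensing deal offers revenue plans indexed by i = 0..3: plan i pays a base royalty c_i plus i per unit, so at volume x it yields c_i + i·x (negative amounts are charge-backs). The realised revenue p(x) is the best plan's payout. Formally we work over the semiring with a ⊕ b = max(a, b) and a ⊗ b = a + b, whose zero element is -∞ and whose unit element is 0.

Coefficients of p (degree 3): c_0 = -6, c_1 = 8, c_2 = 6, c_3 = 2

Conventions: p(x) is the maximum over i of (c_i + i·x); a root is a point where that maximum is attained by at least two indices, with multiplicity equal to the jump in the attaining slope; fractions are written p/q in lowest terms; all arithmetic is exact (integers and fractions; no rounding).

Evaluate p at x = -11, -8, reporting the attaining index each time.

p(-11) = max(-6+0·(-11)=-6, 8+1·(-11)=-3, 6+2·(-11)=-16, 2+3·(-11)=-31) = -3 (attained by i=1)
p(-8) = max(-6+0·(-8)=-6, 8+1·(-8)=0, 6+2·(-8)=-10, 2+3·(-8)=-22) = 0 (attained by i=1)
Answer: p(-11) = -3; p(-8) = 0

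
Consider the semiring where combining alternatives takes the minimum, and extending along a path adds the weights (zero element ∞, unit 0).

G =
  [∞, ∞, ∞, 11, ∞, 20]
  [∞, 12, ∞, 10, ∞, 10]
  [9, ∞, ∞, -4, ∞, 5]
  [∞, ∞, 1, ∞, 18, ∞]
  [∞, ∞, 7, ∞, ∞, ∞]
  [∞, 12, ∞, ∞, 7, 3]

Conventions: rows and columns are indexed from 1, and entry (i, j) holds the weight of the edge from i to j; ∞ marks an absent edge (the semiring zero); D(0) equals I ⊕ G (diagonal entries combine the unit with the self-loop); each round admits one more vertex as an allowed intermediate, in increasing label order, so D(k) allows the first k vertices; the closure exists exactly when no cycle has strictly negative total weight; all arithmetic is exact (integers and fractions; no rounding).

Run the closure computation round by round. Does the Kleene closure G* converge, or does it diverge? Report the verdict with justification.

D(0):
  [0, ∞, ∞, 11, ∞, 20]
  [∞, 0, ∞, 10, ∞, 10]
  [9, ∞, 0, -4, ∞, 5]
  [∞, ∞, 1, 0, 18, ∞]
  [∞, ∞, 7, ∞, 0, ∞]
  [∞, 12, ∞, ∞, 7, 0]
D(1):
  [0, ∞, ∞, 11, ∞, 20]
  [∞, 0, ∞, 10, ∞, 10]
  [9, ∞, 0, -4, ∞, 5]
  [∞, ∞, 1, 0, 18, ∞]
  [∞, ∞, 7, ∞, 0, ∞]
  [∞, 12, ∞, ∞, 7, 0]
D(2):
  [0, ∞, ∞, 11, ∞, 20]
  [∞, 0, ∞, 10, ∞, 10]
  [9, ∞, 0, -4, ∞, 5]
  [∞, ∞, 1, 0, 18, ∞]
  [∞, ∞, 7, ∞, 0, ∞]
  [∞, 12, ∞, 22, 7, 0]
Detection: at round 3, diagonal entry (4, 4) turns strictly negative.
Key observation: the cycle 4->3->4 has total weight 1 + (-4), which is strictly negative.
Answer: DIVERGES — negative cycle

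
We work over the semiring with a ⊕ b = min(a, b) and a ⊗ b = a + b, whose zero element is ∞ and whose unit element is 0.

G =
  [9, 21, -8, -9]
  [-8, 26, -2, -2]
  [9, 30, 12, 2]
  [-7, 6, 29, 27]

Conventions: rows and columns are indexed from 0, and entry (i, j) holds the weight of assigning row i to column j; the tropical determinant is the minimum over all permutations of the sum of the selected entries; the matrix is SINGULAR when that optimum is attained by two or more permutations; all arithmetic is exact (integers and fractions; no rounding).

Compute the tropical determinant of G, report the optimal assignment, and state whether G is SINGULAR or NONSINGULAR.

σ = (0, 1, 2, 3): 9 + 26 + 12 + 27 = 74
σ = (0, 1, 3, 2): 9 + 26 + 2 + 29 = 66
σ = (0, 2, 1, 3): 9 + (-2) + 30 + 27 = 64
σ = (0, 2, 3, 1): 9 + (-2) + 2 + 6 = 15
σ = (0, 3, 1, 2): 9 + (-2) + 30 + 29 = 66
σ = (0, 3, 2, 1): 9 + (-2) + 12 + 6 = 25
σ = (1, 0, 2, 3): 21 + (-8) + 12 + 27 = 52
σ = (1, 0, 3, 2): 21 + (-8) + 2 + 29 = 44
σ = (1, 2, 0, 3): 21 + (-2) + 9 + 27 = 55
σ = (1, 2, 3, 0): 21 + (-2) + 2 + (-7) = 14
σ = (1, 3, 0, 2): 21 + (-2) + 9 + 29 = 57
σ = (1, 3, 2, 0): 21 + (-2) + 12 + (-7) = 24
σ = (2, 0, 1, 3): (-8) + (-8) + 30 + 27 = 41
σ = (2, 0, 3, 1): (-8) + (-8) + 2 + 6 = -8
σ = (2, 1, 0, 3): (-8) + 26 + 9 + 27 = 54
σ = (2, 1, 3, 0): (-8) + 26 + 2 + (-7) = 13
σ = (2, 3, 0, 1): (-8) + (-2) + 9 + 6 = 5
σ = (2, 3, 1, 0): (-8) + (-2) + 30 + (-7) = 13
σ = (3, 0, 1, 2): (-9) + (-8) + 30 + 29 = 42
σ = (3, 0, 2, 1): (-9) + (-8) + 12 + 6 = 1
σ = (3, 1, 0, 2): (-9) + 26 + 9 + 29 = 55
σ = (3, 1, 2, 0): (-9) + 26 + 12 + (-7) = 22
σ = (3, 2, 0, 1): (-9) + (-2) + 9 + 6 = 4
σ = (3, 2, 1, 0): (-9) + (-2) + 30 + (-7) = 12
Optimal value attained by: σ = (2, 0, 3, 1).
Answer: det⊕(G) = -8; verdict: NONSINGULAR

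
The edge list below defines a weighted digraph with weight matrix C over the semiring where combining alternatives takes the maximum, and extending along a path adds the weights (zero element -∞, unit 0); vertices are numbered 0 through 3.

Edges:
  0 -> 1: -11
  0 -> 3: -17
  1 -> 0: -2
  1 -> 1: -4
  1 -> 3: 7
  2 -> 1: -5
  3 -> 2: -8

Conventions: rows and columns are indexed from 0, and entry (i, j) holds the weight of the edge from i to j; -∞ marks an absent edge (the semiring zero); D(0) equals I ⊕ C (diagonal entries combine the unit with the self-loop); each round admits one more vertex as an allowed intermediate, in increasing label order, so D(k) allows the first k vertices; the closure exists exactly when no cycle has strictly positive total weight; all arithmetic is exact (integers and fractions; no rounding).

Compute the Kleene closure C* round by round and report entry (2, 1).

D(0):
  [0, -11, -∞, -17]
  [-2, 0, -∞, 7]
  [-∞, -5, 0, -∞]
  [-∞, -∞, -8, 0]
D(1):
  [0, -11, -∞, -17]
  [-2, 0, -∞, 7]
  [-∞, -5, 0, -∞]
  [-∞, -∞, -8, 0]
D(2):
  [0, -11, -∞, -4]
  [-2, 0, -∞, 7]
  [-7, -5, 0, 2]
  [-∞, -∞, -8, 0]
D(3):
  [0, -11, -∞, -4]
  [-2, 0, -∞, 7]
  [-7, -5, 0, 2]
  [-15, -13, -8, 0]
D(4):
  [0, -11, -12, -4]
  [-2, 0, -1, 7]
  [-7, -5, 0, 2]
  [-15, -13, -8, 0]
Answer: C*[2][1] = -5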